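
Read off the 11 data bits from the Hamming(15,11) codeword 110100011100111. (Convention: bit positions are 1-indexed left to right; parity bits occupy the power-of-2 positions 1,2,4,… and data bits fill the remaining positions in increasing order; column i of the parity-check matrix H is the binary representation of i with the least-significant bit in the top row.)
Parity bits occupy power-of-2 positions; data bits are at positions {3,5,6,7,9,10,11,12,13,14,15} (1-indexed).
Extract: c[3]=0 c[5]=0 c[6]=0 c[7]=0 c[9]=1 c[10]=1 c[11]=0 c[12]=0 c[13]=1 c[14]=1 c[15]=1
Data = 00001100111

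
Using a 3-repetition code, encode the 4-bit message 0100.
Repeat each bit 3× and concatenate:
0→000  1→111  0→000  0→000
Codeword = 000111000000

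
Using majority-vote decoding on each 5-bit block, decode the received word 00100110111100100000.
Split into 5-bit blocks and majority-vote each:
  block 1 = 00100: 1 ones, 4 zeros → 0
  block 2 = 11011: 4 ones, 1 zeros → 1
  block 3 = 11001: 3 ones, 2 zeros → 1
  block 4 = 00000: 0 ones, 5 zeros → 0
Decoded = 0110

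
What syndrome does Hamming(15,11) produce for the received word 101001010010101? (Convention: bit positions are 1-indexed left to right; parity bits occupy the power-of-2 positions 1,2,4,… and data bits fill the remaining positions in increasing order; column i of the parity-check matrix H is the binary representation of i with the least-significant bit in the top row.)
Syndrome s = H · r^T (mod 2), r = 101001010010101:
  s[0] = (101010101010101)·(101001010010101) mod 2 = 1+0+1+0+0+0+0+0+0+0+1+0+1+0+1 mod 2 = 1
  s[1] = (011001100110011)·(101001010010101) mod 2 = 0+0+1+0+0+1+0+0+0+0+1+0+0+0+1 mod 2 = 0
  s[2] = (000111100001111)·(101001010010101) mod 2 = 0+0+0+0+0+1+0+0+0+0+0+0+1+0+1 mod 2 = 1
  s[3] = (000000011111111)·(101001010010101) mod 2 = 0+0+0+0+0+0+0+1+0+0+1+0+1+0+1 mod 2 = 0
Syndrome = 1010
Non-zero syndrome: error at position 5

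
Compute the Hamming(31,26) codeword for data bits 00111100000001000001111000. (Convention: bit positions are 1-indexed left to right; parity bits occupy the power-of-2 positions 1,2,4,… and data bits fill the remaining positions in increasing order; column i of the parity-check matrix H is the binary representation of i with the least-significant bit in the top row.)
Codeword c = d · G (mod 2), d = 00111100000001000001111000:
  c[0] = d·G[:,0] = (00111100000001000001111000)·(11011010101101010101010101) mod 2 = 0+0+0+1+1+0+0+0+0+0+0+0+0+1+0+0+0+0+0+1+0+1+0+0+0+0 mod 2 = 1
  c[1] = d·G[:,1] = (00111100000001000001111000)·(10110110011011001100110011) mod 2 = 0+0+1+1+0+1+0+0+0+0+0+0+0+1+0+0+0+0+0+0+1+1+0+0+0+0 mod 2 = 0
  c[2] = d·G[:,2] = (00111100000001000001111000)·(10000000000000000000000000) mod 2 = 0+0+0+0+0+0+0+0+0+0+0+0+0+0+0+0+0+0+0+0+0+0+0+0+0+0 mod 2 = 0
  c[3] = d·G[:,3] = (00111100000001000001111000)·(01110001111000111100001111) mod 2 = 0+0+1+1+0+0+0+0+0+0+0+0+0+0+0+0+0+0+0+0+0+0+1+0+0+0 mod 2 = 1
  c[4] = d·G[:,4] = (00111100000001000001111000)·(01000000000000000000000000) mod 2 = 0+0+0+0+0+0+0+0+0+0+0+0+0+0+0+0+0+0+0+0+0+0+0+0+0+0 mod 2 = 0
  c[5] = d·G[:,5] = (00111100000001000001111000)·(00100000000000000000000000) mod 2 = 0+0+1+0+0+0+0+0+0+0+0+0+0+0+0+0+0+0+0+0+0+0+0+0+0+0 mod 2 = 1
  c[6] = d·G[:,6] = (00111100000001000001111000)·(00010000000000000000000000) mod 2 = 0+0+0+1+0+0+0+0+0+0+0+0+0+0+0+0+0+0+0+0+0+0+0+0+0+0 mod 2 = 1
  c[7] = d·G[:,7] = (00111100000001000001111000)·(00001111111000000011111111) mod 2 = 0+0+0+0+1+1+0+0+0+0+0+0+0+0+0+0+0+0+0+1+1+1+1+0+0+0 mod 2 = 0
  c[8] = d·G[:,8] = (00111100000001000001111000)·(00001000000000000000000000) mod 2 = 0+0+0+0+1+0+0+0+0+0+0+0+0+0+0+0+0+0+0+0+0+0+0+0+0+0 mod 2 = 1
  c[9] = d·G[:,9] = (00111100000001000001111000)·(00000100000000000000000000) mod 2 = 0+0+0+0+0+1+0+0+0+0+0+0+0+0+0+0+0+0+0+0+0+0+0+0+0+0 mod 2 = 1
  c[10] = d·G[:,10] = (00111100000001000001111000)·(00000010000000000000000000) mod 2 = 0+0+0+0+0+0+0+0+0+0+0+0+0+0+0+0+0+0+0+0+0+0+0+0+0+0 mod 2 = 0
  c[11] = d·G[:,11] = (00111100000001000001111000)·(00000001000000000000000000) mod 2 = 0+0+0+0+0+0+0+0+0+0+0+0+0+0+0+0+0+0+0+0+0+0+0+0+0+0 mod 2 = 0
  c[12] = d·G[:,12] = (00111100000001000001111000)·(00000000100000000000000000) mod 2 = 0+0+0+0+0+0+0+0+0+0+0+0+0+0+0+0+0+0+0+0+0+0+0+0+0+0 mod 2 = 0
  c[13] = d·G[:,13] = (00111100000001000001111000)·(00000000010000000000000000) mod 2 = 0+0+0+0+0+0+0+0+0+0+0+0+0+0+0+0+0+0+0+0+0+0+0+0+0+0 mod 2 = 0
  c[14] = d·G[:,14] = (00111100000001000001111000)·(00000000001000000000000000) mod 2 = 0+0+0+0+0+0+0+0+0+0+0+0+0+0+0+0+0+0+0+0+0+0+0+0+0+0 mod 2 = 0
  c[15] = d·G[:,15] = (00111100000001000001111000)·(00000000000111111111111111) mod 2 = 0+0+0+0+0+0+0+0+0+0+0+0+0+1+0+0+0+0+0+1+1+1+1+0+0+0 mod 2 = 1
  c[16] = d·G[:,16] = (00111100000001000001111000)·(00000000000100000000000000) mod 2 = 0+0+0+0+0+0+0+0+0+0+0+0+0+0+0+0+0+0+0+0+0+0+0+0+0+0 mod 2 = 0
  c[17] = d·G[:,17] = (00111100000001000001111000)·(00000000000010000000000000) mod 2 = 0+0+0+0+0+0+0+0+0+0+0+0+0+0+0+0+0+0+0+0+0+0+0+0+0+0 mod 2 = 0
  c[18] = d·G[:,18] = (00111100000001000001111000)·(00000000000001000000000000) mod 2 = 0+0+0+0+0+0+0+0+0+0+0+0+0+1+0+0+0+0+0+0+0+0+0+0+0+0 mod 2 = 1
  c[19] = d·G[:,19] = (00111100000001000001111000)·(00000000000000100000000000) mod 2 = 0+0+0+0+0+0+0+0+0+0+0+0+0+0+0+0+0+0+0+0+0+0+0+0+0+0 mod 2 = 0
  c[20] = d·G[:,20] = (00111100000001000001111000)·(00000000000000010000000000) mod 2 = 0+0+0+0+0+0+0+0+0+0+0+0+0+0+0+0+0+0+0+0+0+0+0+0+0+0 mod 2 = 0
  c[21] = d·G[:,21] = (00111100000001000001111000)·(00000000000000001000000000) mod 2 = 0+0+0+0+0+0+0+0+0+0+0+0+0+0+0+0+0+0+0+0+0+0+0+0+0+0 mod 2 = 0
  c[22] = d·G[:,22] = (00111100000001000001111000)·(00000000000000000100000000) mod 2 = 0+0+0+0+0+0+0+0+0+0+0+0+0+0+0+0+0+0+0+0+0+0+0+0+0+0 mod 2 = 0
  c[23] = d·G[:,23] = (00111100000001000001111000)·(00000000000000000010000000) mod 2 = 0+0+0+0+0+0+0+0+0+0+0+0+0+0+0+0+0+0+0+0+0+0+0+0+0+0 mod 2 = 0
  c[24] = d·G[:,24] = (00111100000001000001111000)·(00000000000000000001000000) mod 2 = 0+0+0+0+0+0+0+0+0+0+0+0+0+0+0+0+0+0+0+1+0+0+0+0+0+0 mod 2 = 1
  c[25] = d·G[:,25] = (00111100000001000001111000)·(00000000000000000000100000) mod 2 = 0+0+0+0+0+0+0+0+0+0+0+0+0+0+0+0+0+0+0+0+1+0+0+0+0+0 mod 2 = 1
  c[26] = d·G[:,26] = (00111100000001000001111000)·(00000000000000000000010000) mod 2 = 0+0+0+0+0+0+0+0+0+0+0+0+0+0+0+0+0+0+0+0+0+1+0+0+0+0 mod 2 = 1
  c[27] = d·G[:,27] = (00111100000001000001111000)·(00000000000000000000001000) mod 2 = 0+0+0+0+0+0+0+0+0+0+0+0+0+0+0+0+0+0+0+0+0+0+1+0+0+0 mod 2 = 1
  c[28] = d·G[:,28] = (00111100000001000001111000)·(00000000000000000000000100) mod 2 = 0+0+0+0+0+0+0+0+0+0+0+0+0+0+0+0+0+0+0+0+0+0+0+0+0+0 mod 2 = 0
  c[29] = d·G[:,29] = (00111100000001000001111000)·(00000000000000000000000010) mod 2 = 0+0+0+0+0+0+0+0+0+0+0+0+0+0+0+0+0+0+0+0+0+0+0+0+0+0 mod 2 = 0
  c[30] = d·G[:,30] = (00111100000001000001111000)·(00000000000000000000000001) mod 2 = 0+0+0+0+0+0+0+0+0+0+0+0+0+0+0+0+0+0+0+0+0+0+0+0+0+0 mod 2 = 0
Codeword = 1001011011000001001000001111000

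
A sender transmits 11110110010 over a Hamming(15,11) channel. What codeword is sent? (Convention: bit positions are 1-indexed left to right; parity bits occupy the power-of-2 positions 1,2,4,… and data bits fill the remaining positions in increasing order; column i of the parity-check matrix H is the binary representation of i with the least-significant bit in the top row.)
Codeword c = d · G (mod 2), d = 11110110010:
  c[0] = d·G[:,0] = (11110110010)·(11011010101) mod 2 = 1+1+0+1+0+0+1+0+0+0+0 mod 2 = 0
  c[1] = d·G[:,1] = (11110110010)·(10110110011) mod 2 = 1+0+1+1+0+1+1+0+0+1+0 mod 2 = 0
  c[2] = d·G[:,2] = (11110110010)·(10000000000) mod 2 = 1+0+0+0+0+0+0+0+0+0+0 mod 2 = 1
  c[3] = d·G[:,3] = (11110110010)·(01110001111) mod 2 = 0+1+1+1+0+0+0+0+0+1+0 mod 2 = 0
  c[4] = d·G[:,4] = (11110110010)·(01000000000) mod 2 = 0+1+0+0+0+0+0+0+0+0+0 mod 2 = 1
  c[5] = d·G[:,5] = (11110110010)·(00100000000) mod 2 = 0+0+1+0+0+0+0+0+0+0+0 mod 2 = 1
  c[6] = d·G[:,6] = (11110110010)·(00010000000) mod 2 = 0+0+0+1+0+0+0+0+0+0+0 mod 2 = 1
  c[7] = d·G[:,7] = (11110110010)·(00001111111) mod 2 = 0+0+0+0+0+1+1+0+0+1+0 mod 2 = 1
  c[8] = d·G[:,8] = (11110110010)·(00001000000) mod 2 = 0+0+0+0+0+0+0+0+0+0+0 mod 2 = 0
  c[9] = d·G[:,9] = (11110110010)·(00000100000) mod 2 = 0+0+0+0+0+1+0+0+0+0+0 mod 2 = 1
  c[10] = d·G[:,10] = (11110110010)·(00000010000) mod 2 = 0+0+0+0+0+0+1+0+0+0+0 mod 2 = 1
  c[11] = d·G[:,11] = (11110110010)·(00000001000) mod 2 = 0+0+0+0+0+0+0+0+0+0+0 mod 2 = 0
  c[12] = d·G[:,12] = (11110110010)·(00000000100) mod 2 = 0+0+0+0+0+0+0+0+0+0+0 mod 2 = 0
  c[13] = d·G[:,13] = (11110110010)·(00000000010) mod 2 = 0+0+0+0+0+0+0+0+0+1+0 mod 2 = 1
  c[14] = d·G[:,14] = (11110110010)·(00000000001) mod 2 = 0+0+0+0+0+0+0+0+0+0+0 mod 2 = 0
Codeword = 001011110110010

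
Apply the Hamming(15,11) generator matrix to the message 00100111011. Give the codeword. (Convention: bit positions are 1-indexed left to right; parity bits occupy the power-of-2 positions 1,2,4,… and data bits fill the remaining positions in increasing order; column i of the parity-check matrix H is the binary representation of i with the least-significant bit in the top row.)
Codeword c = d · G (mod 2), d = 00100111011:
  c[0] = d·G[:,0] = (00100111011)·(11011010101) mod 2 = 0+0+0+0+0+0+1+0+0+0+1 mod 2 = 0
  c[1] = d·G[:,1] = (00100111011)·(10110110011) mod 2 = 0+0+1+0+0+1+1+0+0+1+1 mod 2 = 1
  c[2] = d·G[:,2] = (00100111011)·(10000000000) mod 2 = 0+0+0+0+0+0+0+0+0+0+0 mod 2 = 0
  c[3] = d·G[:,3] = (00100111011)·(01110001111) mod 2 = 0+0+1+0+0+0+0+1+0+1+1 mod 2 = 0
  c[4] = d·G[:,4] = (00100111011)·(01000000000) mod 2 = 0+0+0+0+0+0+0+0+0+0+0 mod 2 = 0
  c[5] = d·G[:,5] = (00100111011)·(00100000000) mod 2 = 0+0+1+0+0+0+0+0+0+0+0 mod 2 = 1
  c[6] = d·G[:,6] = (00100111011)·(00010000000) mod 2 = 0+0+0+0+0+0+0+0+0+0+0 mod 2 = 0
  c[7] = d·G[:,7] = (00100111011)·(00001111111) mod 2 = 0+0+0+0+0+1+1+1+0+1+1 mod 2 = 1
  c[8] = d·G[:,8] = (00100111011)·(00001000000) mod 2 = 0+0+0+0+0+0+0+0+0+0+0 mod 2 = 0
  c[9] = d·G[:,9] = (00100111011)·(00000100000) mod 2 = 0+0+0+0+0+1+0+0+0+0+0 mod 2 = 1
  c[10] = d·G[:,10] = (00100111011)·(00000010000) mod 2 = 0+0+0+0+0+0+1+0+0+0+0 mod 2 = 1
  c[11] = d·G[:,11] = (00100111011)·(00000001000) mod 2 = 0+0+0+0+0+0+0+1+0+0+0 mod 2 = 1
  c[12] = d·G[:,12] = (00100111011)·(00000000100) mod 2 = 0+0+0+0+0+0+0+0+0+0+0 mod 2 = 0
  c[13] = d·G[:,13] = (00100111011)·(00000000010) mod 2 = 0+0+0+0+0+0+0+0+0+1+0 mod 2 = 1
  c[14] = d·G[:,14] = (00100111011)·(00000000001) mod 2 = 0+0+0+0+0+0+0+0+0+0+1 mod 2 = 1
Codeword = 010001010111011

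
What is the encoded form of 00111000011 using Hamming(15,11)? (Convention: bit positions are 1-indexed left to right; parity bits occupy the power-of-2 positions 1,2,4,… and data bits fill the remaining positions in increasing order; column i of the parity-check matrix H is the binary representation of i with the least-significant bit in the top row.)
Codeword c = d · G (mod 2), d = 00111000011:
  c[0] = d·G[:,0] = (00111000011)·(11011010101) mod 2 = 0+0+0+1+1+0+0+0+0+0+1 mod 2 = 1
  c[1] = d·G[:,1] = (00111000011)·(10110110011) mod 2 = 0+0+1+1+0+0+0+0+0+1+1 mod 2 = 0
  c[2] = d·G[:,2] = (00111000011)·(10000000000) mod 2 = 0+0+0+0+0+0+0+0+0+0+0 mod 2 = 0
  c[3] = d·G[:,3] = (00111000011)·(01110001111) mod 2 = 0+0+1+1+0+0+0+0+0+1+1 mod 2 = 0
  c[4] = d·G[:,4] = (00111000011)·(01000000000) mod 2 = 0+0+0+0+0+0+0+0+0+0+0 mod 2 = 0
  c[5] = d·G[:,5] = (00111000011)·(00100000000) mod 2 = 0+0+1+0+0+0+0+0+0+0+0 mod 2 = 1
  c[6] = d·G[:,6] = (00111000011)·(00010000000) mod 2 = 0+0+0+1+0+0+0+0+0+0+0 mod 2 = 1
  c[7] = d·G[:,7] = (00111000011)·(00001111111) mod 2 = 0+0+0+0+1+0+0+0+0+1+1 mod 2 = 1
  c[8] = d·G[:,8] = (00111000011)·(00001000000) mod 2 = 0+0+0+0+1+0+0+0+0+0+0 mod 2 = 1
  c[9] = d·G[:,9] = (00111000011)·(00000100000) mod 2 = 0+0+0+0+0+0+0+0+0+0+0 mod 2 = 0
  c[10] = d·G[:,10] = (00111000011)·(00000010000) mod 2 = 0+0+0+0+0+0+0+0+0+0+0 mod 2 = 0
  c[11] = d·G[:,11] = (00111000011)·(00000001000) mod 2 = 0+0+0+0+0+0+0+0+0+0+0 mod 2 = 0
  c[12] = d·G[:,12] = (00111000011)·(00000000100) mod 2 = 0+0+0+0+0+0+0+0+0+0+0 mod 2 = 0
  c[13] = d·G[:,13] = (00111000011)·(00000000010) mod 2 = 0+0+0+0+0+0+0+0+0+1+0 mod 2 = 1
  c[14] = d·G[:,14] = (00111000011)·(00000000001) mod 2 = 0+0+0+0+0+0+0+0+0+0+1 mod 2 = 1
Codeword = 100001111000011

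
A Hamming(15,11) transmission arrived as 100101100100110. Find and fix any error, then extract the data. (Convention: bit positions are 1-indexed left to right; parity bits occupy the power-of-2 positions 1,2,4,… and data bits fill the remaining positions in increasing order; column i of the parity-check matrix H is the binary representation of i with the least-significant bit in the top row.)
Syndrome s = H · r^T (mod 2), r = 100101100100110:
  s[0] = (101010101010101)·(100101100100110) mod 2 = 1+0+0+0+0+0+1+0+0+0+0+0+1+0+0 mod 2 = 1
  s[1] = (011001100110011)·(100101100100110) mod 2 = 0+0+0+0+0+1+1+0+0+1+0+0+0+1+0 mod 2 = 0
  s[2] = (000111100001111)·(100101100100110) mod 2 = 0+0+0+1+0+1+1+0+0+0+0+0+1+1+0 mod 2 = 1
  s[3] = (000000011111111)·(100101100100110) mod 2 = 0+0+0+0+0+0+0+0+0+1+0+0+1+1+0 mod 2 = 1
Syndrome = 1011
Column 13 of H equals this syndrome → error at bit 13 (1-indexed).
Flip bit 13: 100101100100110 → 100101100100010
Extract data bits at positions {3,5,6,7,9,10,11,12,13,14,15}: 00110100010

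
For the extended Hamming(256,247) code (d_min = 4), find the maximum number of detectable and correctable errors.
Detection only: up to d_min − 1 = 3 errors.
Correction: up to ⌊(d_min − 1)/2⌋ = ⌊3/2⌋ = 1 errors.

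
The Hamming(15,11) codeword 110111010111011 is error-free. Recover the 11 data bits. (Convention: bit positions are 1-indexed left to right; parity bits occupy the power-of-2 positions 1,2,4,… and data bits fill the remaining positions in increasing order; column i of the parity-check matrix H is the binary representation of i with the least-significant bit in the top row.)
Parity bits occupy power-of-2 positions; data bits are at positions {3,5,6,7,9,10,11,12,13,14,15} (1-indexed).
Extract: c[3]=0 c[5]=1 c[6]=1 c[7]=0 c[9]=0 c[10]=1 c[11]=1 c[12]=1 c[13]=0 c[14]=1 c[15]=1
Data = 01100111011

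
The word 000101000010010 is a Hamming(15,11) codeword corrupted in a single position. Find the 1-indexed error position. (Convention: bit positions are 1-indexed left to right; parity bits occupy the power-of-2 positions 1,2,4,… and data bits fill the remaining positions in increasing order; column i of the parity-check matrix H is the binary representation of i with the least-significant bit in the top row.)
Syndrome s = H · r^T (mod 2), r = 000101000010010:
  s[0] = (101010101010101)·(000101000010010) mod 2 = 0+0+0+0+0+0+0+0+0+0+1+0+0+0+0 mod 2 = 1
  s[1] = (011001100110011)·(000101000010010) mod 2 = 0+0+0+0+0+1+0+0+0+0+1+0+0+1+0 mod 2 = 1
  s[2] = (000111100001111)·(000101000010010) mod 2 = 0+0+0+1+0+1+0+0+0+0+0+0+0+1+0 mod 2 = 1
  s[3] = (000000011111111)·(000101000010010) mod 2 = 0+0+0+0+0+0+0+0+0+0+1+0+0+1+0 mod 2 = 0
Syndrome = 1110
Column i of H is the binary representation of i, so the syndrome is the binary index of the flipped bit.
Read s = 1110 with s[0] as LSB: 1·2^0 + 1·2^1 + 1·2^2 + 0·2^3 = 7.
Error is at bit position 7.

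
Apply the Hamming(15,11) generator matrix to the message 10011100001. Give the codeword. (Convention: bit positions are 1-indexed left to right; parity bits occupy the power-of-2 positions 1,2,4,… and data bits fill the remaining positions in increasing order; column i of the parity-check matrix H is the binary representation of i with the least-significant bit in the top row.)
Codeword c = d · G (mod 2), d = 10011100001:
  c[0] = d·G[:,0] = (10011100001)·(11011010101) mod 2 = 1+0+0+1+1+0+0+0+0+0+1 mod 2 = 0
  c[1] = d·G[:,1] = (10011100001)·(10110110011) mod 2 = 1+0+0+1+0+1+0+0+0+0+1 mod 2 = 0
  c[2] = d·G[:,2] = (10011100001)·(10000000000) mod 2 = 1+0+0+0+0+0+0+0+0+0+0 mod 2 = 1
  c[3] = d·G[:,3] = (10011100001)·(01110001111) mod 2 = 0+0+0+1+0+0+0+0+0+0+1 mod 2 = 0
  c[4] = d·G[:,4] = (10011100001)·(01000000000) mod 2 = 0+0+0+0+0+0+0+0+0+0+0 mod 2 = 0
  c[5] = d·G[:,5] = (10011100001)·(00100000000) mod 2 = 0+0+0+0+0+0+0+0+0+0+0 mod 2 = 0
  c[6] = d·G[:,6] = (10011100001)·(00010000000) mod 2 = 0+0+0+1+0+0+0+0+0+0+0 mod 2 = 1
  c[7] = d·G[:,7] = (10011100001)·(00001111111) mod 2 = 0+0+0+0+1+1+0+0+0+0+1 mod 2 = 1
  c[8] = d·G[:,8] = (10011100001)·(00001000000) mod 2 = 0+0+0+0+1+0+0+0+0+0+0 mod 2 = 1
  c[9] = d·G[:,9] = (10011100001)·(00000100000) mod 2 = 0+0+0+0+0+1+0+0+0+0+0 mod 2 = 1
  c[10] = d·G[:,10] = (10011100001)·(00000010000) mod 2 = 0+0+0+0+0+0+0+0+0+0+0 mod 2 = 0
  c[11] = d·G[:,11] = (10011100001)·(00000001000) mod 2 = 0+0+0+0+0+0+0+0+0+0+0 mod 2 = 0
  c[12] = d·G[:,12] = (10011100001)·(00000000100) mod 2 = 0+0+0+0+0+0+0+0+0+0+0 mod 2 = 0
  c[13] = d·G[:,13] = (10011100001)·(00000000010) mod 2 = 0+0+0+0+0+0+0+0+0+0+0 mod 2 = 0
  c[14] = d·G[:,14] = (10011100001)·(00000000001) mod 2 = 0+0+0+0+0+0+0+0+0+0+1 mod 2 = 1
Codeword = 001000111100001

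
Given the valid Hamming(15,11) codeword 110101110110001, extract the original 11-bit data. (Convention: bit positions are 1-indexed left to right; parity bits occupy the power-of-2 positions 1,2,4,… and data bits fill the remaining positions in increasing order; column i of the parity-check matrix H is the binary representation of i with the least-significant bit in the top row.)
Parity bits occupy power-of-2 positions; data bits are at positions {3,5,6,7,9,10,11,12,13,14,15} (1-indexed).
Extract: c[3]=0 c[5]=0 c[6]=1 c[7]=1 c[9]=0 c[10]=1 c[11]=1 c[12]=0 c[13]=0 c[14]=0 c[15]=1
Data = 00110110001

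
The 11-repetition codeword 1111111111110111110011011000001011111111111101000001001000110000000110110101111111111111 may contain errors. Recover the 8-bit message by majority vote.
Split into 11-bit blocks and majority-vote each:
  block 1 = 11111111111: 11 ones, 0 zeros → 1
  block 2 = 10111110011: 8 ones, 3 zeros → 1
  block 3 = 01100000101: 4 ones, 7 zeros → 0
  block 4 = 11111111111: 11 ones, 0 zeros → 1
  block 5 = 01000001001: 3 ones, 8 zeros → 0
  block 6 = 00011000000: 2 ones, 9 zeros → 0
  block 7 = 01101101011: 7 ones, 4 zeros → 1
  block 8 = 11111111111: 11 ones, 0 zeros → 1
Decoded = 11010011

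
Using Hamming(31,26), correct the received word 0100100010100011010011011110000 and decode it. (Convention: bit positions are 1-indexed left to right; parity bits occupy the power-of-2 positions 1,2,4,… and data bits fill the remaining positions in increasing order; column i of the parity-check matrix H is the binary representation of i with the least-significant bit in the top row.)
Syndrome s = H · r^T (mod 2), r = 0100100010100011010011011110000:
  s[0] = (1010101010101010101010101010101)·(0100100010100011010011011110000) mod 2 = 0+0+0+0+1+0+0+0+1+0+1+0+0+0+1+0+0+0+0+0+1+0+0+0+1+0+1+0+0+0+0 mod 2 = 1
  s[1] = (0110011001100110011001100110011)·(0100100010100011010011011110000) mod 2 = 0+1+0+0+0+0+0+0+0+0+1+0+0+0+1+0+0+1+0+0+0+1+0+0+0+1+1+0+0+0+0 mod 2 = 1
  s[2] = (0001111000011110000111100001111)·(0100100010100011010011011110000) mod 2 = 0+0+0+0+1+0+0+0+0+0+0+0+0+0+1+0+0+0+0+0+1+1+0+0+0+0+0+0+0+0+0 mod 2 = 0
  s[3] = (0000000111111110000000011111111)·(0100100010100011010011011110000) mod 2 = 0+0+0+0+0+0+0+0+1+0+1+0+0+0+1+0+0+0+0+0+0+0+0+1+1+1+1+0+0+0+0 mod 2 = 1
  s[4] = (0000000000000001111111111111111)·(0100100010100011010011011110000) mod 2 = 0+0+0+0+0+0+0+0+0+0+0+0+0+0+0+1+0+1+0+0+1+1+0+1+1+1+1+0+0+0+0 mod 2 = 0
Syndrome = 11010
Column 11 of H equals this syndrome → error at bit 11 (1-indexed).
Flip bit 11: 0100100010100011010011011110000 → 0100100010000011010011011110000
Extract data bits at positions {3,5,6,7,9,10,11,12,13,14,15,17,18,19,20,21,22,23,24,25,26,27,28,29,30,31}: 01001000001010011011110000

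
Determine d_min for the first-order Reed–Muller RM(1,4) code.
d_min = 8 (RM(1,4) has length 16 and minimum distance 2^(m−1) = 8).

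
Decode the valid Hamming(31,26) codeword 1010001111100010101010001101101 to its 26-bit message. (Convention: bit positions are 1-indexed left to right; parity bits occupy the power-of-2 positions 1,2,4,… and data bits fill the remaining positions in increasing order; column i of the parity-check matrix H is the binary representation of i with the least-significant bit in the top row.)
Parity bits occupy power-of-2 positions; data bits are at positions {3,5,6,7,9,10,11,12,13,14,15,17,18,19,20,21,22,23,24,25,26,27,28,29,30,31} (1-indexed).
Extract: c[3]=1 c[5]=0 c[6]=0 c[7]=1 c[9]=1 c[10]=1 c[11]=1 c[12]=0 c[13]=0 c[14]=0 c[15]=1 c[17]=1 c[18]=0 c[19]=1 c[20]=0 c[21]=1 c[22]=0 c[23]=0 c[24]=0 c[25]=1 c[26]=1 c[27]=0 c[28]=1 c[29]=1 c[30]=0 c[31]=1
Data = 10011110001101010001101101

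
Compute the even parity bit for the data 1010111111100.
Sum of data bits: 1+0+1+0+1+1+1+1+1+1+1+0+0 = 9.
9 mod 2 = 1, so parity bit = 1.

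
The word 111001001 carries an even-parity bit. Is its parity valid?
Sum of all bits: 1+1+1+0+0+1+0+0+1 = 5; 5 mod 2 = 1. Result is 1 → parity error detected.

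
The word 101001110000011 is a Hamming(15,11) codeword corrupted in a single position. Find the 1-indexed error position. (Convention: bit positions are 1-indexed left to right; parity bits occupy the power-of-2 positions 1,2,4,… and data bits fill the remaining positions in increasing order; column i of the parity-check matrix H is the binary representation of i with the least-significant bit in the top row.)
Syndrome s = H · r^T (mod 2), r = 101001110000011:
  s[0] = (101010101010101)·(101001110000011) mod 2 = 1+0+1+0+0+0+1+0+0+0+0+0+0+0+1 mod 2 = 0
  s[1] = (011001100110011)·(101001110000011) mod 2 = 0+0+1+0+0+1+1+0+0+0+0+0+0+1+1 mod 2 = 1
  s[2] = (000111100001111)·(101001110000011) mod 2 = 0+0+0+0+0+1+1+0+0+0+0+0+0+1+1 mod 2 = 0
  s[3] = (000000011111111)·(101001110000011) mod 2 = 0+0+0+0+0+0+0+1+0+0+0+0+0+1+1 mod 2 = 1
Syndrome = 0101
Column i of H is the binary representation of i, so the syndrome is the binary index of the flipped bit.
Read s = 0101 with s[0] as LSB: 0·2^0 + 1·2^1 + 0·2^2 + 1·2^3 = 10.
Error is at bit position 10.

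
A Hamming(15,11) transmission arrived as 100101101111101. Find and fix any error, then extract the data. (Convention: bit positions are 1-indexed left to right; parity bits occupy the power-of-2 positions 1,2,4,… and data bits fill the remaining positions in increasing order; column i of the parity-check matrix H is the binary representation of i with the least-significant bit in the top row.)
Syndrome s = H · r^T (mod 2), r = 100101101111101:
  s[0] = (101010101010101)·(100101101111101) mod 2 = 1+0+0+0+0+0+1+0+1+0+1+0+1+0+1 mod 2 = 0
  s[1] = (011001100110011)·(100101101111101) mod 2 = 0+0+0+0+0+1+1+0+0+1+1+0+0+0+1 mod 2 = 1
  s[2] = (000111100001111)·(100101101111101) mod 2 = 0+0+0+1+0+1+1+0+0+0+0+1+1+0+1 mod 2 = 0
  s[3] = (000000011111111)·(100101101111101) mod 2 = 0+0+0+0+0+0+0+0+1+1+1+1+1+0+1 mod 2 = 0
Syndrome = 0100
Column 2 of H equals this syndrome → error at bit 2 (1-indexed).
Flip bit 2: 100101101111101 → 110101101111101
Extract data bits at positions {3,5,6,7,9,10,11,12,13,14,15}: 00111111101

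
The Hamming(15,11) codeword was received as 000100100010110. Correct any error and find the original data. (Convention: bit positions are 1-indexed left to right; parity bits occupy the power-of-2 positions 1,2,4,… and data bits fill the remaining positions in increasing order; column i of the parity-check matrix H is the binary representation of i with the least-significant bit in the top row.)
Syndrome s = H · r^T (mod 2), r = 000100100010110:
  s[0] = (101010101010101)·(000100100010110) mod 2 = 0+0+0+0+0+0+1+0+0+0+1+0+1+0+0 mod 2 = 1
  s[1] = (011001100110011)·(000100100010110) mod 2 = 0+0+0+0+0+0+1+0+0+0+1+0+0+1+0 mod 2 = 1
  s[2] = (000111100001111)·(000100100010110) mod 2 = 0+0+0+1+0+0+1+0+0+0+0+0+1+1+0 mod 2 = 0
  s[3] = (000000011111111)·(000100100010110) mod 2 = 0+0+0+0+0+0+0+0+0+0+1+0+1+1+0 mod 2 = 1
Syndrome = 1101
Column 11 of H equals this syndrome → error at bit 11 (1-indexed).
Flip bit 11: 000100100010110 → 000100100000110
Extract data bits at positions {3,5,6,7,9,10,11,12,13,14,15}: 00010000110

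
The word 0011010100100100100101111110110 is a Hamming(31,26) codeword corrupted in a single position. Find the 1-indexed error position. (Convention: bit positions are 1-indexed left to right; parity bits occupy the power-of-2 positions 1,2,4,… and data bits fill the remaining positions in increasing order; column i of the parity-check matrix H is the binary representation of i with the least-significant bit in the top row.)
Syndrome s = H · r^T (mod 2), r = 0011010100100100100101111110110:
  s[0] = (1010101010101010101010101010101)·(0011010100100100100101111110110) mod 2 = 0+0+1+0+0+0+0+0+0+0+1+0+0+0+0+0+1+0+0+0+0+0+1+0+1+0+1+0+1+0+0 mod 2 = 1
  s[1] = (0110011001100110011001100110011)·(0011010100100100100101111110110) mod 2 = 0+0+1+0+0+1+0+0+0+0+1+0+0+1+0+0+0+0+0+0+0+1+1+0+0+1+1+0+0+1+0 mod 2 = 1
  s[2] = (0001111000011110000111100001111)·(0011010100100100100101111110110) mod 2 = 0+0+0+1+0+1+0+0+0+0+0+0+0+1+0+0+0+0+0+1+0+1+1+0+0+0+0+0+1+1+0 mod 2 = 0
  s[3] = (0000000111111110000000011111111)·(0011010100100100100101111110110) mod 2 = 0+0+0+0+0+0+0+1+0+0+1+0+0+1+0+0+0+0+0+0+0+0+0+1+1+1+1+0+1+1+0 mod 2 = 1
  s[4] = (0000000000000001111111111111111)·(0011010100100100100101111110110) mod 2 = 0+0+0+0+0+0+0+0+0+0+0+0+0+0+0+0+1+0+0+1+0+1+1+1+1+1+1+0+1+1+0 mod 2 = 0
Syndrome = 11010
Column i of H is the binary representation of i, so the syndrome is the binary index of the flipped bit.
Read s = 11010 with s[0] as LSB: 1·2^0 + 1·2^1 + 0·2^2 + 1·2^3 + 0·2^4 = 11.
Error is at bit position 11.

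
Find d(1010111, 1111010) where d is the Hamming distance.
XOR = 0101101, count of 1s = 4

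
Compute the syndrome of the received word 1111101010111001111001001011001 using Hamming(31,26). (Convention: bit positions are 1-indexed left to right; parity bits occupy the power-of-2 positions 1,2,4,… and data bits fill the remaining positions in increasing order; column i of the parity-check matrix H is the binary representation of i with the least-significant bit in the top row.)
Syndrome s = H · r^T (mod 2), r = 1111101010111001111001001011001:
  s[0] = (1010101010101010101010101010101)·(1111101010111001111001001011001) mod 2 = 1+0+1+0+1+0+1+0+1+0+1+0+1+0+0+0+1+0+1+0+0+0+0+0+1+0+1+0+0+0+1 mod 2 = 0
  s[1] = (0110011001100110011001100110011)·(1111101010111001111001001011001) mod 2 = 0+1+1+0+0+0+1+0+0+0+1+0+0+0+0+0+0+1+1+0+0+1+0+0+0+0+1+0+0+0+1 mod 2 = 1
  s[2] = (0001111000011110000111100001111)·(1111101010111001111001001011001) mod 2 = 0+0+0+1+1+0+1+0+0+0+0+1+1+0+0+0+0+0+0+0+0+1+0+0+0+0+0+1+0+0+1 mod 2 = 0
  s[3] = (0000000111111110000000011111111)·(1111101010111001111001001011001) mod 2 = 0+0+0+0+0+0+0+0+1+0+1+1+1+0+0+0+0+0+0+0+0+0+0+0+1+0+1+1+0+0+1 mod 2 = 0
  s[4] = (0000000000000001111111111111111)·(1111101010111001111001001011001) mod 2 = 0+0+0+0+0+0+0+0+0+0+0+0+0+0+0+1+1+1+1+0+0+1+0+0+1+0+1+1+0+0+1 mod 2 = 1
Syndrome = 01001
Non-zero syndrome: error at position 18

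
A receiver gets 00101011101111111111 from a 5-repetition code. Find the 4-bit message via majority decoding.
Split into 5-bit blocks and majority-vote each:
  block 1 = 00101: 2 ones, 3 zeros → 0
  block 2 = 01110: 3 ones, 2 zeros → 1
  block 3 = 11111: 5 ones, 0 zeros → 1
  block 4 = 11111: 5 ones, 0 zeros → 1
Decoded = 0111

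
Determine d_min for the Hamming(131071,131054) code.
d_min = 3 (every single-error-correcting Hamming code has d_min = 3).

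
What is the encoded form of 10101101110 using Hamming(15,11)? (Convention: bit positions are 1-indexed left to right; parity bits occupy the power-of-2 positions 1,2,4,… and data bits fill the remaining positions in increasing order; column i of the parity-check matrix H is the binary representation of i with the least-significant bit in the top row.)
Codeword c = d · G (mod 2), d = 10101101110:
  c[0] = d·G[:,0] = (10101101110)·(11011010101) mod 2 = 1+0+0+0+1+0+0+0+1+0+0 mod 2 = 1
  c[1] = d·G[:,1] = (10101101110)·(10110110011) mod 2 = 1+0+1+0+0+1+0+0+0+1+0 mod 2 = 0
  c[2] = d·G[:,2] = (10101101110)·(10000000000) mod 2 = 1+0+0+0+0+0+0+0+0+0+0 mod 2 = 1
  c[3] = d·G[:,3] = (10101101110)·(01110001111) mod 2 = 0+0+1+0+0+0+0+1+1+1+0 mod 2 = 0
  c[4] = d·G[:,4] = (10101101110)·(01000000000) mod 2 = 0+0+0+0+0+0+0+0+0+0+0 mod 2 = 0
  c[5] = d·G[:,5] = (10101101110)·(00100000000) mod 2 = 0+0+1+0+0+0+0+0+0+0+0 mod 2 = 1
  c[6] = d·G[:,6] = (10101101110)·(00010000000) mod 2 = 0+0+0+0+0+0+0+0+0+0+0 mod 2 = 0
  c[7] = d·G[:,7] = (10101101110)·(00001111111) mod 2 = 0+0+0+0+1+1+0+1+1+1+0 mod 2 = 1
  c[8] = d·G[:,8] = (10101101110)·(00001000000) mod 2 = 0+0+0+0+1+0+0+0+0+0+0 mod 2 = 1
  c[9] = d·G[:,9] = (10101101110)·(00000100000) mod 2 = 0+0+0+0+0+1+0+0+0+0+0 mod 2 = 1
  c[10] = d·G[:,10] = (10101101110)·(00000010000) mod 2 = 0+0+0+0+0+0+0+0+0+0+0 mod 2 = 0
  c[11] = d·G[:,11] = (10101101110)·(00000001000) mod 2 = 0+0+0+0+0+0+0+1+0+0+0 mod 2 = 1
  c[12] = d·G[:,12] = (10101101110)·(00000000100) mod 2 = 0+0+0+0+0+0+0+0+1+0+0 mod 2 = 1
  c[13] = d·G[:,13] = (10101101110)·(00000000010) mod 2 = 0+0+0+0+0+0+0+0+0+1+0 mod 2 = 1
  c[14] = d·G[:,14] = (10101101110)·(00000000001) mod 2 = 0+0+0+0+0+0+0+0+0+0+0 mod 2 = 0
Codeword = 101001011101110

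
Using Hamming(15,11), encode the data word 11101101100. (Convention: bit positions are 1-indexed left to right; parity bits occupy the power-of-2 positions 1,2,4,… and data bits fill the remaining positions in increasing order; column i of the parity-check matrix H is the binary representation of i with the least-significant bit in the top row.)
Codeword c = d · G (mod 2), d = 11101101100:
  c[0] = d·G[:,0] = (11101101100)·(11011010101) mod 2 = 1+1+0+0+1+0+0+0+1+0+0 mod 2 = 0
  c[1] = d·G[:,1] = (11101101100)·(10110110011) mod 2 = 1+0+1+0+0+1+0+0+0+0+0 mod 2 = 1
  c[2] = d·G[:,2] = (11101101100)·(10000000000) mod 2 = 1+0+0+0+0+0+0+0+0+0+0 mod 2 = 1
  c[3] = d·G[:,3] = (11101101100)·(01110001111) mod 2 = 0+1+1+0+0+0+0+1+1+0+0 mod 2 = 0
  c[4] = d·G[:,4] = (11101101100)·(01000000000) mod 2 = 0+1+0+0+0+0+0+0+0+0+0 mod 2 = 1
  c[5] = d·G[:,5] = (11101101100)·(00100000000) mod 2 = 0+0+1+0+0+0+0+0+0+0+0 mod 2 = 1
  c[6] = d·G[:,6] = (11101101100)·(00010000000) mod 2 = 0+0+0+0+0+0+0+0+0+0+0 mod 2 = 0
  c[7] = d·G[:,7] = (11101101100)·(00001111111) mod 2 = 0+0+0+0+1+1+0+1+1+0+0 mod 2 = 0
  c[8] = d·G[:,8] = (11101101100)·(00001000000) mod 2 = 0+0+0+0+1+0+0+0+0+0+0 mod 2 = 1
  c[9] = d·G[:,9] = (11101101100)·(00000100000) mod 2 = 0+0+0+0+0+1+0+0+0+0+0 mod 2 = 1
  c[10] = d·G[:,10] = (11101101100)·(00000010000) mod 2 = 0+0+0+0+0+0+0+0+0+0+0 mod 2 = 0
  c[11] = d·G[:,11] = (11101101100)·(00000001000) mod 2 = 0+0+0+0+0+0+0+1+0+0+0 mod 2 = 1
  c[12] = d·G[:,12] = (11101101100)·(00000000100) mod 2 = 0+0+0+0+0+0+0+0+1+0+0 mod 2 = 1
  c[13] = d·G[:,13] = (11101101100)·(00000000010) mod 2 = 0+0+0+0+0+0+0+0+0+0+0 mod 2 = 0
  c[14] = d·G[:,14] = (11101101100)·(00000000001) mod 2 = 0+0+0+0+0+0+0+0+0+0+0 mod 2 = 0
Codeword = 011011001101100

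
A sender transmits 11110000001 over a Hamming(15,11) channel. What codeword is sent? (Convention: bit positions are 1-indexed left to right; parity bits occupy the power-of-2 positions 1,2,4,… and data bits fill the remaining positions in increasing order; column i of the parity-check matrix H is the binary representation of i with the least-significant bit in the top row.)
Codeword c = d · G (mod 2), d = 11110000001:
  c[0] = d·G[:,0] = (11110000001)·(11011010101) mod 2 = 1+1+0+1+0+0+0+0+0+0+1 mod 2 = 0
  c[1] = d·G[:,1] = (11110000001)·(10110110011) mod 2 = 1+0+1+1+0+0+0+0+0+0+1 mod 2 = 0
  c[2] = d·G[:,2] = (11110000001)·(10000000000) mod 2 = 1+0+0+0+0+0+0+0+0+0+0 mod 2 = 1
  c[3] = d·G[:,3] = (11110000001)·(01110001111) mod 2 = 0+1+1+1+0+0+0+0+0+0+1 mod 2 = 0
  c[4] = d·G[:,4] = (11110000001)·(01000000000) mod 2 = 0+1+0+0+0+0+0+0+0+0+0 mod 2 = 1
  c[5] = d·G[:,5] = (11110000001)·(00100000000) mod 2 = 0+0+1+0+0+0+0+0+0+0+0 mod 2 = 1
  c[6] = d·G[:,6] = (11110000001)·(00010000000) mod 2 = 0+0+0+1+0+0+0+0+0+0+0 mod 2 = 1
  c[7] = d·G[:,7] = (11110000001)·(00001111111) mod 2 = 0+0+0+0+0+0+0+0+0+0+1 mod 2 = 1
  c[8] = d·G[:,8] = (11110000001)·(00001000000) mod 2 = 0+0+0+0+0+0+0+0+0+0+0 mod 2 = 0
  c[9] = d·G[:,9] = (11110000001)·(00000100000) mod 2 = 0+0+0+0+0+0+0+0+0+0+0 mod 2 = 0
  c[10] = d·G[:,10] = (11110000001)·(00000010000) mod 2 = 0+0+0+0+0+0+0+0+0+0+0 mod 2 = 0
  c[11] = d·G[:,11] = (11110000001)·(00000001000) mod 2 = 0+0+0+0+0+0+0+0+0+0+0 mod 2 = 0
  c[12] = d·G[:,12] = (11110000001)·(00000000100) mod 2 = 0+0+0+0+0+0+0+0+0+0+0 mod 2 = 0
  c[13] = d·G[:,13] = (11110000001)·(00000000010) mod 2 = 0+0+0+0+0+0+0+0+0+0+0 mod 2 = 0
  c[14] = d·G[:,14] = (11110000001)·(00000000001) mod 2 = 0+0+0+0+0+0+0+0+0+0+1 mod 2 = 1
Codeword = 001011110000001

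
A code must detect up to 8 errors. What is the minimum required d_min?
Detecting e errors requires d_min ≥ e + 1 = 8 + 1 = 9.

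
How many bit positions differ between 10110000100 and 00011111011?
XOR = 10101111111, count of 1s = 9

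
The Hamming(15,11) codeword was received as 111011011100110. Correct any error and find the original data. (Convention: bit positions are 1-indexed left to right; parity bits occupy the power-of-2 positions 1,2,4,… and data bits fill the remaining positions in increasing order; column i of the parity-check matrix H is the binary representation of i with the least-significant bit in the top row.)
Syndrome s = H · r^T (mod 2), r = 111011011100110:
  s[0] = (101010101010101)·(111011011100110) mod 2 = 1+0+1+0+1+0+0+0+1+0+0+0+1+0+0 mod 2 = 1
  s[1] = (011001100110011)·(111011011100110) mod 2 = 0+1+1+0+0+1+0+0+0+1+0+0+0+1+0 mod 2 = 1
  s[2] = (000111100001111)·(111011011100110) mod 2 = 0+0+0+0+1+1+0+0+0+0+0+0+1+1+0 mod 2 = 0
  s[3] = (000000011111111)·(111011011100110) mod 2 = 0+0+0+0+0+0+0+1+1+1+0+0+1+1+0 mod 2 = 1
Syndrome = 1101
Column 11 of H equals this syndrome → error at bit 11 (1-indexed).
Flip bit 11: 111011011100110 → 111011011110110
Extract data bits at positions {3,5,6,7,9,10,11,12,13,14,15}: 11101110110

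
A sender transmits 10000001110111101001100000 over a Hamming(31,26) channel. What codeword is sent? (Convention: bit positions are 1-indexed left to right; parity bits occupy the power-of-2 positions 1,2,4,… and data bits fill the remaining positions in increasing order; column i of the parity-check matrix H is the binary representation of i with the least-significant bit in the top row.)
Codeword c = d · G (mod 2), d = 10000001110111101001100000:
  c[0] = d·G[:,0] = (10000001110111101001100000)·(11011010101101010101010101) mod 2 = 1+0+0+0+0+0+0+0+1+0+0+1+0+1+0+0+0+0+0+1+0+0+0+0+0+0 mod 2 = 1
  c[1] = d·G[:,1] = (10000001110111101001100000)·(10110110011011001100110011) mod 2 = 1+0+0+0+0+0+0+0+0+1+0+0+1+1+0+0+1+0+0+0+1+0+0+0+0+0 mod 2 = 0
  c[2] = d·G[:,2] = (10000001110111101001100000)·(10000000000000000000000000) mod 2 = 1+0+0+0+0+0+0+0+0+0+0+0+0+0+0+0+0+0+0+0+0+0+0+0+0+0 mod 2 = 1
  c[3] = d·G[:,3] = (10000001110111101001100000)·(01110001111000111100001111) mod 2 = 0+0+0+0+0+0+0+1+1+1+0+0+0+0+1+0+1+0+0+0+0+0+0+0+0+0 mod 2 = 1
  c[4] = d·G[:,4] = (10000001110111101001100000)·(01000000000000000000000000) mod 2 = 0+0+0+0+0+0+0+0+0+0+0+0+0+0+0+0+0+0+0+0+0+0+0+0+0+0 mod 2 = 0
  c[5] = d·G[:,5] = (10000001110111101001100000)·(00100000000000000000000000) mod 2 = 0+0+0+0+0+0+0+0+0+0+0+0+0+0+0+0+0+0+0+0+0+0+0+0+0+0 mod 2 = 0
  c[6] = d·G[:,6] = (10000001110111101001100000)·(00010000000000000000000000) mod 2 = 0+0+0+0+0+0+0+0+0+0+0+0+0+0+0+0+0+0+0+0+0+0+0+0+0+0 mod 2 = 0
  c[7] = d·G[:,7] = (10000001110111101001100000)·(00001111111000000011111111) mod 2 = 0+0+0+0+0+0+0+1+1+1+0+0+0+0+0+0+0+0+0+1+1+0+0+0+0+0 mod 2 = 1
  c[8] = d·G[:,8] = (10000001110111101001100000)·(00001000000000000000000000) mod 2 = 0+0+0+0+0+0+0+0+0+0+0+0+0+0+0+0+0+0+0+0+0+0+0+0+0+0 mod 2 = 0
  c[9] = d·G[:,9] = (10000001110111101001100000)·(00000100000000000000000000) mod 2 = 0+0+0+0+0+0+0+0+0+0+0+0+0+0+0+0+0+0+0+0+0+0+0+0+0+0 mod 2 = 0
  c[10] = d·G[:,10] = (10000001110111101001100000)·(00000010000000000000000000) mod 2 = 0+0+0+0+0+0+0+0+0+0+0+0+0+0+0+0+0+0+0+0+0+0+0+0+0+0 mod 2 = 0
  c[11] = d·G[:,11] = (10000001110111101001100000)·(00000001000000000000000000) mod 2 = 0+0+0+0+0+0+0+1+0+0+0+0+0+0+0+0+0+0+0+0+0+0+0+0+0+0 mod 2 = 1
  c[12] = d·G[:,12] = (10000001110111101001100000)·(00000000100000000000000000) mod 2 = 0+0+0+0+0+0+0+0+1+0+0+0+0+0+0+0+0+0+0+0+0+0+0+0+0+0 mod 2 = 1
  c[13] = d·G[:,13] = (10000001110111101001100000)·(00000000010000000000000000) mod 2 = 0+0+0+0+0+0+0+0+0+1+0+0+0+0+0+0+0+0+0+0+0+0+0+0+0+0 mod 2 = 1
  c[14] = d·G[:,14] = (10000001110111101001100000)·(00000000001000000000000000) mod 2 = 0+0+0+0+0+0+0+0+0+0+0+0+0+0+0+0+0+0+0+0+0+0+0+0+0+0 mod 2 = 0
  c[15] = d·G[:,15] = (10000001110111101001100000)·(00000000000111111111111111) mod 2 = 0+0+0+0+0+0+0+0+0+0+0+1+1+1+1+0+1+0+0+1+1+0+0+0+0+0 mod 2 = 1
  c[16] = d·G[:,16] = (10000001110111101001100000)·(00000000000100000000000000) mod 2 = 0+0+0+0+0+0+0+0+0+0+0+1+0+0+0+0+0+0+0+0+0+0+0+0+0+0 mod 2 = 1
  c[17] = d·G[:,17] = (10000001110111101001100000)·(00000000000010000000000000) mod 2 = 0+0+0+0+0+0+0+0+0+0+0+0+1+0+0+0+0+0+0+0+0+0+0+0+0+0 mod 2 = 1
  c[18] = d·G[:,18] = (10000001110111101001100000)·(00000000000001000000000000) mod 2 = 0+0+0+0+0+0+0+0+0+0+0+0+0+1+0+0+0+0+0+0+0+0+0+0+0+0 mod 2 = 1
  c[19] = d·G[:,19] = (10000001110111101001100000)·(00000000000000100000000000) mod 2 = 0+0+0+0+0+0+0+0+0+0+0+0+0+0+1+0+0+0+0+0+0+0+0+0+0+0 mod 2 = 1
  c[20] = d·G[:,20] = (10000001110111101001100000)·(00000000000000010000000000) mod 2 = 0+0+0+0+0+0+0+0+0+0+0+0+0+0+0+0+0+0+0+0+0+0+0+0+0+0 mod 2 = 0
  c[21] = d·G[:,21] = (10000001110111101001100000)·(00000000000000001000000000) mod 2 = 0+0+0+0+0+0+0+0+0+0+0+0+0+0+0+0+1+0+0+0+0+0+0+0+0+0 mod 2 = 1
  c[22] = d·G[:,22] = (10000001110111101001100000)·(00000000000000000100000000) mod 2 = 0+0+0+0+0+0+0+0+0+0+0+0+0+0+0+0+0+0+0+0+0+0+0+0+0+0 mod 2 = 0
  c[23] = d·G[:,23] = (10000001110111101001100000)·(00000000000000000010000000) mod 2 = 0+0+0+0+0+0+0+0+0+0+0+0+0+0+0+0+0+0+0+0+0+0+0+0+0+0 mod 2 = 0
  c[24] = d·G[:,24] = (10000001110111101001100000)·(00000000000000000001000000) mod 2 = 0+0+0+0+0+0+0+0+0+0+0+0+0+0+0+0+0+0+0+1+0+0+0+0+0+0 mod 2 = 1
  c[25] = d·G[:,25] = (10000001110111101001100000)·(00000000000000000000100000) mod 2 = 0+0+0+0+0+0+0+0+0+0+0+0+0+0+0+0+0+0+0+0+1+0+0+0+0+0 mod 2 = 1
  c[26] = d·G[:,26] = (10000001110111101001100000)·(00000000000000000000010000) mod 2 = 0+0+0+0+0+0+0+0+0+0+0+0+0+0+0+0+0+0+0+0+0+0+0+0+0+0 mod 2 = 0
  c[27] = d·G[:,27] = (10000001110111101001100000)·(00000000000000000000001000) mod 2 = 0+0+0+0+0+0+0+0+0+0+0+0+0+0+0+0+0+0+0+0+0+0+0+0+0+0 mod 2 = 0
  c[28] = d·G[:,28] = (10000001110111101001100000)·(00000000000000000000000100) mod 2 = 0+0+0+0+0+0+0+0+0+0+0+0+0+0+0+0+0+0+0+0+0+0+0+0+0+0 mod 2 = 0
  c[29] = d·G[:,29] = (10000001110111101001100000)·(00000000000000000000000010) mod 2 = 0+0+0+0+0+0+0+0+0+0+0+0+0+0+0+0+0+0+0+0+0+0+0+0+0+0 mod 2 = 0
  c[30] = d·G[:,30] = (10000001110111101001100000)·(00000000000000000000000001) mod 2 = 0+0+0+0+0+0+0+0+0+0+0+0+0+0+0+0+0+0+0+0+0+0+0+0+0+0 mod 2 = 0
Codeword = 1011000100011101111101001100000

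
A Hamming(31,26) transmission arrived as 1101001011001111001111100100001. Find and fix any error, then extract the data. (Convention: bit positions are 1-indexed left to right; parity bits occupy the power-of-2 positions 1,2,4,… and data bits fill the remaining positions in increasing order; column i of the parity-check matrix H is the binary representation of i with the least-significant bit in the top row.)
Syndrome s = H · r^T (mod 2), r = 1101001011001111001111100100001:
  s[0] = (1010101010101010101010101010101)·(1101001011001111001111100100001) mod 2 = 1+0+0+0+0+0+1+0+1+0+0+0+1+0+1+0+0+0+1+0+1+0+1+0+0+0+0+0+0+0+1 mod 2 = 1
  s[1] = (0110011001100110011001100110011)·(1101001011001111001111100100001) mod 2 = 0+1+0+0+0+0+1+0+0+1+0+0+0+1+1+0+0+0+1+0+0+1+1+0+0+1+0+0+0+0+1 mod 2 = 0
  s[2] = (0001111000011110000111100001111)·(1101001011001111001111100100001) mod 2 = 0+0+0+1+0+0+1+0+0+0+0+0+1+1+1+0+0+0+0+1+1+1+1+0+0+0+0+0+0+0+1 mod 2 = 0
  s[3] = (0000000111111110000000011111111)·(1101001011001111001111100100001) mod 2 = 0+0+0+0+0+0+0+0+1+1+0+0+1+1+1+0+0+0+0+0+0+0+0+0+0+1+0+0+0+0+1 mod 2 = 1
  s[4] = (0000000000000001111111111111111)·(1101001011001111001111100100001) mod 2 = 0+0+0+0+0+0+0+0+0+0+0+0+0+0+0+1+0+0+1+1+1+1+1+0+0+1+0+0+0+0+1 mod 2 = 0
Syndrome = 10010
Column 9 of H equals this syndrome → error at bit 9 (1-indexed).
Flip bit 9: 1101001011001111001111100100001 → 1101001001001111001111100100001
Extract data bits at positions {3,5,6,7,9,10,11,12,13,14,15,17,18,19,20,21,22,23,24,25,26,27,28,29,30,31}: 00010100111001111100100001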